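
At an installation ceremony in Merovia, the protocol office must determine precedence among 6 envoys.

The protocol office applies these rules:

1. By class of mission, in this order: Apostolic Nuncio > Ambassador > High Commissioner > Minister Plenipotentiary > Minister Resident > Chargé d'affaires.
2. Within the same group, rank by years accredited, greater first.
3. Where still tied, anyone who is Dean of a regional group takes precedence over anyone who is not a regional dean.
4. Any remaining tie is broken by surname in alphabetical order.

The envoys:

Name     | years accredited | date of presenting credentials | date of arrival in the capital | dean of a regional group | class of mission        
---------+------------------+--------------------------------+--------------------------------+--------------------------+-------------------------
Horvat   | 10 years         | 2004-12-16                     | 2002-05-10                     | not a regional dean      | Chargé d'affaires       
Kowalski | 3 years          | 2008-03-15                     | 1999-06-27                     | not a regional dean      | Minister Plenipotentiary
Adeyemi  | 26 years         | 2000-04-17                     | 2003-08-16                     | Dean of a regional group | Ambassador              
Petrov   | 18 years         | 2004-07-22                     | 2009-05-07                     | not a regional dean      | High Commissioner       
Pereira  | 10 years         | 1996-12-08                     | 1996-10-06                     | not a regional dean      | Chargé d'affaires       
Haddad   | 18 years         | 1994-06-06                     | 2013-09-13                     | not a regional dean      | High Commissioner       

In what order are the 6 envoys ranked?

By class of mission: Adeyemi (Ambassador); then Haddad and Petrov (High Commissioner); then Kowalski (Minister Plenipotentiary); then Horvat and Pereira (Chargé d'affaires).
Haddad and Petrov both have years accredited 18 years, so the next rule applies.
Haddad and Petrov are each not a regional dean, so the next rule applies.
Among Haddad and Petrov, alphabetically by surname: Haddad before Petrov.
Horvat and Pereira both have years accredited 10 years, so the next rule applies.
Horvat and Pereira are each not a regional dean, so the next rule applies.
Among Horvat and Pereira, alphabetically by surname: Horvat before Pereira.
Full order: Adeyemi, Haddad, Petrov, Kowalski, Horvat, Pereira.

Adeyemi, Haddad, Petrov, Kowalski, Horvat, Pereira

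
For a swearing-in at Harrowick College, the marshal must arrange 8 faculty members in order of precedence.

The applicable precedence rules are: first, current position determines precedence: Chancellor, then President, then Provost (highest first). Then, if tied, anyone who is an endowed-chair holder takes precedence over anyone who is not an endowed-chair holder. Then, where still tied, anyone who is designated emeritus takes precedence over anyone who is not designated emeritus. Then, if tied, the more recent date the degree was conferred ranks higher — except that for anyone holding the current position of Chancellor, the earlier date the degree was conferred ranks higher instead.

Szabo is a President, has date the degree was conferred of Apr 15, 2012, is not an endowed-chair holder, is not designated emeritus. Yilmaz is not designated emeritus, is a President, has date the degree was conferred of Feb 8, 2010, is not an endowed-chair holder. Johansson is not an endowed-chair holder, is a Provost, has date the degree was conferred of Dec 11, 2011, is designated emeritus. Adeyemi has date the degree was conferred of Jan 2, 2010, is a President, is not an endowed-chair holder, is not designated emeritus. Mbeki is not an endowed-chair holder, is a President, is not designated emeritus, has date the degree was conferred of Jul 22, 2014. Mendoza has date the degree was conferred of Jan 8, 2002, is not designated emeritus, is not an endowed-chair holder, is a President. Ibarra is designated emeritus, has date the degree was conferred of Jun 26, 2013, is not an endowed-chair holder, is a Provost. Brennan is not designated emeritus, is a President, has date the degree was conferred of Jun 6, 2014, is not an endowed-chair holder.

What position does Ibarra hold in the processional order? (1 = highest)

By current position: Mbeki, Brennan, Szabo, Yilmaz, Adeyemi and Mendoza (President); then Ibarra and Johansson (Provost).
Mbeki, Brennan, Szabo, Yilmaz, Adeyemi and Mendoza are each not an endowed-chair holder, so the next rule applies.
Mbeki, Brennan, Szabo, Yilmaz, Adeyemi and Mendoza are each not designated emeritus, so the next rule applies.
Among Mbeki, Brennan, Szabo, Yilmaz, Adeyemi and Mendoza, by date the degree was conferred (later first): Mbeki (Jul 22, 2014) before Brennan (Jun 6, 2014) before Szabo (Apr 15, 2012) before Yilmaz (Feb 8, 2010) before Adeyemi (Jan 2, 2010) before Mendoza (Jan 8, 2002).
Ibarra and Johansson are each not an endowed-chair holder, so the next rule applies.
Ibarra and Johansson are each designated emeritus, so the next rule applies.
Among Ibarra and Johansson, by date the degree was conferred (later first): Ibarra (Jun 26, 2013) before Johansson (Dec 11, 2011).
Order: Mbeki, Brennan, Szabo, Yilmaz, Adeyemi, Mendoza, Ibarra, Johansson. So position 7.

7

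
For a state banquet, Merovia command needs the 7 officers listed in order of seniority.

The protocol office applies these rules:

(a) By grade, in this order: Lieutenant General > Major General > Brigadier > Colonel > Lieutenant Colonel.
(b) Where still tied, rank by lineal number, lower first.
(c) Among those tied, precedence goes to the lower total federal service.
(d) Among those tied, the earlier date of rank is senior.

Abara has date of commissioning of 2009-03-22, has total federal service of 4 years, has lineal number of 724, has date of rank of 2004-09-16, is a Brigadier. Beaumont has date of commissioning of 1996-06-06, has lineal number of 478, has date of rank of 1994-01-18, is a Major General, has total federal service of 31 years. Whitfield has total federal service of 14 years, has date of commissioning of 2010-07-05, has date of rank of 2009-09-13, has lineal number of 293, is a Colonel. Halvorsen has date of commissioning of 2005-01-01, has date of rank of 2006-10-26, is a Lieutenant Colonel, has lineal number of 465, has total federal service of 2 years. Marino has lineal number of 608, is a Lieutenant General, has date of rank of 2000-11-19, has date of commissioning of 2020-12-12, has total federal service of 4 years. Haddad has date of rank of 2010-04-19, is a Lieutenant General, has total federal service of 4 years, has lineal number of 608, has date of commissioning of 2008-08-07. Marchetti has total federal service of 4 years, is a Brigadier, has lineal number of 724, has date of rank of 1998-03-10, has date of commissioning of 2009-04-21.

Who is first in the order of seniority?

Marino

By grade: Marino and Haddad (Lieutenant General); then Beaumont (Major General); then Marchetti and Abara (Brigadier); then Whitfield (Colonel); then Halvorsen (Lieutenant Colonel).
Marino and Haddad both have lineal number 608, so the next rule applies.
Marino and Haddad both have total federal service 4 years, so the next rule applies.
Among Marino and Haddad, by date of rank (earlier first): Marino (2000-11-19) before Haddad (2010-04-19).
Marchetti and Abara both have lineal number 724, so the next rule applies.
Marchetti and Abara both have total federal service 4 years, so the next rule applies.
Among Marchetti and Abara, by date of rank (earlier first): Marchetti (1998-03-10) before Abara (2004-09-16).
Order: Marino, Haddad, Beaumont, Marchetti, Abara, Whitfield, Halvorsen.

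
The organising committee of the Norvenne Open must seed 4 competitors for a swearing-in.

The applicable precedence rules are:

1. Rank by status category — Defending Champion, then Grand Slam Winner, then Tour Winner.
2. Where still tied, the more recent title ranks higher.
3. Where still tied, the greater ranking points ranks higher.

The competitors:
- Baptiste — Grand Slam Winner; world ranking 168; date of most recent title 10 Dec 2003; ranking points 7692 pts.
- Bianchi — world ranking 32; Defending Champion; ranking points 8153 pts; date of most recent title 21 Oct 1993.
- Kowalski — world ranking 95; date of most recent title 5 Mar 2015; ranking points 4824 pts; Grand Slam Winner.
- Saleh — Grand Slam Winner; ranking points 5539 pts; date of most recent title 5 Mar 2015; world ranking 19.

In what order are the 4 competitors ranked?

By status category: Bianchi (Defending Champion); then Saleh, Kowalski and Baptiste (Grand Slam Winner).
Among Saleh, Kowalski and Baptiste, by date of most recent title (later first): Saleh and Kowalski (5 Mar 2015) before Baptiste (10 Dec 2003).
Among Saleh and Kowalski, by ranking points (higher first): Saleh (5539 pts) before Kowalski (4824 pts).
Full order: Bianchi, Saleh, Kowalski, Baptiste.

Bianchi, Saleh, Kowalski, Baptiste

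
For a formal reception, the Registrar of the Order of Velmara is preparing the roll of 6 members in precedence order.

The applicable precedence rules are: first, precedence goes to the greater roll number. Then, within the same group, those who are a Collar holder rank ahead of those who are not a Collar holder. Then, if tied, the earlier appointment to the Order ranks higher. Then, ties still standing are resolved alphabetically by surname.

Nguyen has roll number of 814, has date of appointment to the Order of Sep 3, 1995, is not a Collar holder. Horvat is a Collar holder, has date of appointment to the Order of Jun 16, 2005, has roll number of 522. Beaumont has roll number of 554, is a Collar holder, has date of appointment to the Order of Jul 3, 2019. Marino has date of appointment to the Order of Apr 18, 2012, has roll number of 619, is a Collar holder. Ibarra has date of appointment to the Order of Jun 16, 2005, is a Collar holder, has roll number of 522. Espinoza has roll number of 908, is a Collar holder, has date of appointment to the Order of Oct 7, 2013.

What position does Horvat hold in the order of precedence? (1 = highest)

5

By roll number (higher first): Espinoza (908); then Nguyen (814); then Marino (619); then Beaumont (554); then Horvat and Ibarra (both 522).
Horvat and Ibarra are each a Collar holder, so the next rule applies.
Horvat and Ibarra both have date of appointment to the Order Jun 16, 2005, so the next rule applies.
Among Horvat and Ibarra, alphabetically by surname: Horvat before Ibarra.
Order: Espinoza, Nguyen, Marino, Beaumont, Horvat, Ibarra. So position 5.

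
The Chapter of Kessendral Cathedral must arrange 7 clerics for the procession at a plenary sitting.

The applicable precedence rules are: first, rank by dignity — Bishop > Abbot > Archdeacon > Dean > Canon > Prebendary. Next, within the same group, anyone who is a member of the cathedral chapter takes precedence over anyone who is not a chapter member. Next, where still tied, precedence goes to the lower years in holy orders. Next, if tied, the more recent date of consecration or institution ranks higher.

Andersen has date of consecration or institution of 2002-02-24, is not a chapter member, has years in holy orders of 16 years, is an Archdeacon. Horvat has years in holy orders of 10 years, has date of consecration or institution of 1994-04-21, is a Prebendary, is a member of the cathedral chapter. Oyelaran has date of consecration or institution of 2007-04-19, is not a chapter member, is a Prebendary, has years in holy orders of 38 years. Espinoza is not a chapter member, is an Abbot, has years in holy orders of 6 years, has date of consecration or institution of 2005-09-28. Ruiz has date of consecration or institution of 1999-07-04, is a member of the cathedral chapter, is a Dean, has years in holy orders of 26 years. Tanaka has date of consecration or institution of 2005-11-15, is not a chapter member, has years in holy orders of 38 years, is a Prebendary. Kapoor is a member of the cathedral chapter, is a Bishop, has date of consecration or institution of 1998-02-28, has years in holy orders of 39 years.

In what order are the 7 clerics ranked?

By dignity: Kapoor (Bishop); then Espinoza (Abbot); then Andersen (Archdeacon); then Ruiz (Dean); then Horvat, Oyelaran and Tanaka (Prebendary).
Among Horvat, Oyelaran and Tanaka, a member of the cathedral chapter before not a chapter member: Horvat (a member of the cathedral chapter) before Oyelaran and Tanaka (not a chapter member).
Oyelaran and Tanaka both have years in holy orders 38 years, so the next rule applies.
Among Oyelaran and Tanaka, by date of consecration or institution (later first): Oyelaran (2007-04-19) before Tanaka (2005-11-15).
Full order: Kapoor, Espinoza, Andersen, Ruiz, Horvat, Oyelaran, Tanaka.

Kapoor, Espinoza, Andersen, Ruiz, Horvat, Oyelaran, Tanaka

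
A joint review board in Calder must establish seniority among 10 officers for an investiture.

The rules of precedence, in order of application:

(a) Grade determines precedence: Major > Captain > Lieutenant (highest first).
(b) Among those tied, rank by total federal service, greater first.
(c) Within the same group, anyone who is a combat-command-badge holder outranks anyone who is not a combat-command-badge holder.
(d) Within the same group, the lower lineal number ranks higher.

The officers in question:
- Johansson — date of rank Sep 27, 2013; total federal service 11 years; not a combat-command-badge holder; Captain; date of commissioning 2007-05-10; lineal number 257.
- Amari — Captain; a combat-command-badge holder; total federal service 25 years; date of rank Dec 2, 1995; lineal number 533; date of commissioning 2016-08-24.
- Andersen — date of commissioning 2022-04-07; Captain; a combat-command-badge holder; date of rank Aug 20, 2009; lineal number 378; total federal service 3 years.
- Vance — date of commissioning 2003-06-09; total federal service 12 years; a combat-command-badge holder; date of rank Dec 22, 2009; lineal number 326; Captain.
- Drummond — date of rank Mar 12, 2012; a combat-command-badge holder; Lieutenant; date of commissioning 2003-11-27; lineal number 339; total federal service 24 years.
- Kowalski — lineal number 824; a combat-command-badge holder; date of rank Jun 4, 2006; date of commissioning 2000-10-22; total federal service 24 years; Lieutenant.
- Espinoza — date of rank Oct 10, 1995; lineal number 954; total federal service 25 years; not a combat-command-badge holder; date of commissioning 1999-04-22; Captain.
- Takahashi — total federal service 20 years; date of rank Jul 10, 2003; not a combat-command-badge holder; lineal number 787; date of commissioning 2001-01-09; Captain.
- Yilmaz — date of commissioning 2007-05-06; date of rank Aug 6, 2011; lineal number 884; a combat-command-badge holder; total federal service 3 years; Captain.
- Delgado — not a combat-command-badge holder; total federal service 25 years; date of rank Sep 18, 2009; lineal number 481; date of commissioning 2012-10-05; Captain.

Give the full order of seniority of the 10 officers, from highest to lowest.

Amari, Delgado, Espinoza, Takahashi, Vance, Johansson, Andersen, Yilmaz, Drummond, Kowalski

By grade: Amari, Delgado, Espinoza, Takahashi, Vance, Johansson, Andersen and Yilmaz (Captain); then Drummond and Kowalski (Lieutenant).
Among Amari, Delgado, Espinoza, Takahashi, Vance, Johansson, Andersen and Yilmaz, by total federal service (higher first): Amari, Delgado and Espinoza (25 years) before Takahashi (20 years) before Vance (12 years) before Johansson (11 years) before Andersen and Yilmaz (3 years).
Among Amari, Delgado and Espinoza, a combat-command-badge holder before not a combat-command-badge holder: Amari (a combat-command-badge holder) before Delgado and Espinoza (not a combat-command-badge holder).
Among Delgado and Espinoza, by lineal number (lower first): Delgado (481) before Espinoza (954).
Andersen and Yilmaz are each a combat-command-badge holder, so the next rule applies.
Among Andersen and Yilmaz, by lineal number (lower first): Andersen (378) before Yilmaz (884).
Drummond and Kowalski both have total federal service 24 years, so the next rule applies.
Drummond and Kowalski are each a combat-command-badge holder, so the next rule applies.
Among Drummond and Kowalski, by lineal number (lower first): Drummond (339) before Kowalski (824).
Full order: Amari, Delgado, Espinoza, Takahashi, Vance, Johansson, Andersen, Yilmaz, Drummond, Kowalski.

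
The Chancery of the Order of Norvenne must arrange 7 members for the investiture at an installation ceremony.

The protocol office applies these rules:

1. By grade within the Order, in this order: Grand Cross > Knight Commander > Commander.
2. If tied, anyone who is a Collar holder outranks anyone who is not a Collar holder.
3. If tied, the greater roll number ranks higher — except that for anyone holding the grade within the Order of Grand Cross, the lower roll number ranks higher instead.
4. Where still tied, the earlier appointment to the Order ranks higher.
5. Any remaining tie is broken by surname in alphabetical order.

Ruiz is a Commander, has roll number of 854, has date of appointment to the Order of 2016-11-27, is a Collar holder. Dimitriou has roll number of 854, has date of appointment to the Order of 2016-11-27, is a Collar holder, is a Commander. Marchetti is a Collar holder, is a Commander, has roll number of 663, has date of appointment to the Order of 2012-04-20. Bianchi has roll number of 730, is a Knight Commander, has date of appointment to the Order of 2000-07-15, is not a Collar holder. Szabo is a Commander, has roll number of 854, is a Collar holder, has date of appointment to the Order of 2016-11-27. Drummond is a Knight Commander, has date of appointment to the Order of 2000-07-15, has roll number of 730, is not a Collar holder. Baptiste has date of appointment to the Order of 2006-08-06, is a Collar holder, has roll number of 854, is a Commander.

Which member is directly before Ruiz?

Dimitriou

By grade within the Order: Bianchi and Drummond (Knight Commander); then Baptiste, Dimitriou, Ruiz, Szabo and Marchetti (Commander).
Bianchi and Drummond are each not a Collar holder, so the next rule applies.
Bianchi and Drummond both have roll number 730, so the next rule applies.
Bianchi and Drummond both have date of appointment to the Order 2000-07-15, so the next rule applies.
Among Bianchi and Drummond, alphabetically by surname: Bianchi before Drummond.
Baptiste, Dimitriou, Ruiz, Szabo and Marchetti are each a Collar holder, so the next rule applies.
Among Baptiste, Dimitriou, Ruiz, Szabo and Marchetti, by roll number (higher first): Baptiste, Dimitriou, Ruiz and Szabo (854) before Marchetti (663).
Among Baptiste, Dimitriou, Ruiz and Szabo, by date of appointment to the Order (earlier first): Baptiste (2006-08-06) before Dimitriou, Ruiz and Szabo (2016-11-27).
Among Dimitriou, Ruiz and Szabo, alphabetically by surname: Dimitriou before Ruiz before Szabo.
Order: Bianchi, Drummond, Baptiste, Dimitriou, Ruiz, Szabo, Marchetti.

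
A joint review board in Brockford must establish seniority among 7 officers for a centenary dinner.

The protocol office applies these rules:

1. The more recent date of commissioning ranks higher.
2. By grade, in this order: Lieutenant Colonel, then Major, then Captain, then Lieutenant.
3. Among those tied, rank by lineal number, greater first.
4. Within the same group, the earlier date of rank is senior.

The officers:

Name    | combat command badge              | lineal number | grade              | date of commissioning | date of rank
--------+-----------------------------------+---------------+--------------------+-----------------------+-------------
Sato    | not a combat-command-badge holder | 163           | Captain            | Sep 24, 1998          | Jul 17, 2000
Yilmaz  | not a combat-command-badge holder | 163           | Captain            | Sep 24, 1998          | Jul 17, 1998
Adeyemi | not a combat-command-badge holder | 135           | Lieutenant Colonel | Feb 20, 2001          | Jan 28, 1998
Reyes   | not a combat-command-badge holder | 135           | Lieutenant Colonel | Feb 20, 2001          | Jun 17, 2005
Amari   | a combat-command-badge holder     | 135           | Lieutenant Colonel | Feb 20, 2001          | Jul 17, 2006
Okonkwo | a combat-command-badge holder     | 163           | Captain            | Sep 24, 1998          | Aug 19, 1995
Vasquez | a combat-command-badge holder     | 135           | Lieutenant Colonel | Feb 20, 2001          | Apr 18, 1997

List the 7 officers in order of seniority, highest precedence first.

By date of commissioning (later first): Vasquez, Adeyemi, Reyes and Amari (each Feb 20, 2001); then Okonkwo, Yilmaz and Sato (each Sep 24, 1998).
Vasquez, Adeyemi, Reyes and Amari are each Lieutenant Colonel, so the next rule applies.
Vasquez, Adeyemi, Reyes and Amari all have lineal number 135, so the next rule applies.
Among Vasquez, Adeyemi, Reyes and Amari, by date of rank (earlier first): Vasquez (Apr 18, 1997) before Adeyemi (Jan 28, 1998) before Reyes (Jun 17, 2005) before Amari (Jul 17, 2006).
Okonkwo, Yilmaz and Sato are each Captain, so the next rule applies.
Okonkwo, Yilmaz and Sato all have lineal number 163, so the next rule applies.
Among Okonkwo, Yilmaz and Sato, by date of rank (earlier first): Okonkwo (Aug 19, 1995) before Yilmaz (Jul 17, 1998) before Sato (Jul 17, 2000).
Full order: Vasquez, Adeyemi, Reyes, Amari, Okonkwo, Yilmaz, Sato.

Vasquez, Adeyemi, Reyes, Amari, Okonkwo, Yilmaz, Sato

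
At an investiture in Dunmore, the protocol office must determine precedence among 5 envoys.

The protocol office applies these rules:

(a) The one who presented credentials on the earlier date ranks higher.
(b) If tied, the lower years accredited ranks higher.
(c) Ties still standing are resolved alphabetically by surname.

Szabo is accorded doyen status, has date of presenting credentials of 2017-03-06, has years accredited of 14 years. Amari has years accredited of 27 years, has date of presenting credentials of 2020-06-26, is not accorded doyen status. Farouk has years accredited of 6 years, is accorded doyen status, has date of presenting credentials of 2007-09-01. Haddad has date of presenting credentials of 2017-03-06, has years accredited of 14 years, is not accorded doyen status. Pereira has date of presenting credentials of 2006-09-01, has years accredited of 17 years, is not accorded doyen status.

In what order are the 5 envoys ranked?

Pereira, Farouk, Haddad, Szabo, Amari

By date of presenting credentials (earlier first): Pereira (2006-09-01); then Farouk (2007-09-01); then Haddad and Szabo (both 2017-03-06); then Amari (2020-06-26).
Haddad and Szabo both have years accredited 14 years, so the next rule applies.
Among Haddad and Szabo, alphabetically by surname: Haddad before Szabo.
Full order: Pereira, Farouk, Haddad, Szabo, Amari.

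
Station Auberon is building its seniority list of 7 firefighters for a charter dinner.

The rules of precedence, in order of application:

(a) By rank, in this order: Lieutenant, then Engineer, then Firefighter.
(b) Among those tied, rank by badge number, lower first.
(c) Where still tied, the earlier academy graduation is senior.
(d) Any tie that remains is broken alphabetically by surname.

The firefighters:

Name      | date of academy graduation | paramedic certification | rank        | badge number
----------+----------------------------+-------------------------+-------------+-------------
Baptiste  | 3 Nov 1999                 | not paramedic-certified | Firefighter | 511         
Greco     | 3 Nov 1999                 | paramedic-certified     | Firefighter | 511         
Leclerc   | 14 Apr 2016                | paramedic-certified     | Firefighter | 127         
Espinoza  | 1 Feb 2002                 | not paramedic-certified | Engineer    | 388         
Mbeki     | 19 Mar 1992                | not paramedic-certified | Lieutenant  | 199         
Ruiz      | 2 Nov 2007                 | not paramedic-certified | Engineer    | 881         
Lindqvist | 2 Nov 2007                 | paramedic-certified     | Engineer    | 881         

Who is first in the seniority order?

Mbeki

By rank: Mbeki (Lieutenant); then Espinoza, Lindqvist and Ruiz (Engineer); then Leclerc, Baptiste and Greco (Firefighter).
Among Espinoza, Lindqvist and Ruiz, by badge number (lower first): Espinoza (388) before Lindqvist and Ruiz (881).
Lindqvist and Ruiz both have date of academy graduation 2 Nov 2007, so the next rule applies.
Among Lindqvist and Ruiz, alphabetically by surname: Lindqvist before Ruiz.
Among Leclerc, Baptiste and Greco, by badge number (lower first): Leclerc (127) before Baptiste and Greco (511).
Baptiste and Greco both have date of academy graduation 3 Nov 1999, so the next rule applies.
Among Baptiste and Greco, alphabetically by surname: Baptiste before Greco.
Order: Mbeki, Espinoza, Lindqvist, Ruiz, Leclerc, Baptiste, Greco.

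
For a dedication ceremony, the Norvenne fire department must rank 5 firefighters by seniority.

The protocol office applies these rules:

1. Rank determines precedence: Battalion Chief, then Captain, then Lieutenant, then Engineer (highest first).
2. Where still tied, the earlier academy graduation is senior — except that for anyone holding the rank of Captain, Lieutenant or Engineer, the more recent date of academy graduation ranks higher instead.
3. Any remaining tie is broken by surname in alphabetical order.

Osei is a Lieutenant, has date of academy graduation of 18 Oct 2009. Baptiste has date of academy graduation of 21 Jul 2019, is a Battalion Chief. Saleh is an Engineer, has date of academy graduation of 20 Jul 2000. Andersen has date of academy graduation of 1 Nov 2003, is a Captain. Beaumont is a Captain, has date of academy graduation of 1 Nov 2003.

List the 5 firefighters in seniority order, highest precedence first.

Baptiste, Andersen, Beaumont, Osei, Saleh

By rank: Baptiste (Battalion Chief); then Andersen and Beaumont (Captain); then Osei (Lieutenant); then Saleh (Engineer).
Andersen and Beaumont both have date of academy graduation 1 Nov 2003, so the next rule applies.
Among Andersen and Beaumont, alphabetically by surname: Andersen before Beaumont.
Full order: Baptiste, Andersen, Beaumont, Osei, Saleh.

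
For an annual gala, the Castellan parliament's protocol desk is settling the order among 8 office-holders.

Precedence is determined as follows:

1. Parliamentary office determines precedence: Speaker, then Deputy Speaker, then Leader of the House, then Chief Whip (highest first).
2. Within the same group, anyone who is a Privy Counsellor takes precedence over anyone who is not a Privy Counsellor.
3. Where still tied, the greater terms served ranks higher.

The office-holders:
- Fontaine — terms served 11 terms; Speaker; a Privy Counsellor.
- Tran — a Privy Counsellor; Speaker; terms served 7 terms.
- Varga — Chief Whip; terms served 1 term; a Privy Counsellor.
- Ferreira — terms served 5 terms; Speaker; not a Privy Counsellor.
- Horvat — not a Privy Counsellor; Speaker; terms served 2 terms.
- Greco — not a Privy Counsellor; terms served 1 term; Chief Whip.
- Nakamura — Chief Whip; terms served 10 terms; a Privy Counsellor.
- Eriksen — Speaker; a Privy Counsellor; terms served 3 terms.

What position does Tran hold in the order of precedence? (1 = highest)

By parliamentary office: Fontaine, Tran, Eriksen, Ferreira and Horvat (Speaker); then Nakamura, Varga and Greco (Chief Whip).
Among Fontaine, Tran, Eriksen, Ferreira and Horvat, a Privy Counsellor before not a Privy Counsellor: Fontaine, Tran and Eriksen (a Privy Counsellor) before Ferreira and Horvat (not a Privy Counsellor).
Among Fontaine, Tran and Eriksen, by terms served (higher first): Fontaine (11 terms) before Tran (7 terms) before Eriksen (3 terms).
Among Ferreira and Horvat, by terms served (higher first): Ferreira (5 terms) before Horvat (2 terms).
Among Nakamura, Varga and Greco, a Privy Counsellor before not a Privy Counsellor: Nakamura and Varga (a Privy Counsellor) before Greco (not a Privy Counsellor).
Among Nakamura and Varga, by terms served (higher first): Nakamura (10 terms) before Varga (1 term).
Order: Fontaine, Tran, Eriksen, Ferreira, Horvat, Nakamura, Varga, Greco. So position 2.

2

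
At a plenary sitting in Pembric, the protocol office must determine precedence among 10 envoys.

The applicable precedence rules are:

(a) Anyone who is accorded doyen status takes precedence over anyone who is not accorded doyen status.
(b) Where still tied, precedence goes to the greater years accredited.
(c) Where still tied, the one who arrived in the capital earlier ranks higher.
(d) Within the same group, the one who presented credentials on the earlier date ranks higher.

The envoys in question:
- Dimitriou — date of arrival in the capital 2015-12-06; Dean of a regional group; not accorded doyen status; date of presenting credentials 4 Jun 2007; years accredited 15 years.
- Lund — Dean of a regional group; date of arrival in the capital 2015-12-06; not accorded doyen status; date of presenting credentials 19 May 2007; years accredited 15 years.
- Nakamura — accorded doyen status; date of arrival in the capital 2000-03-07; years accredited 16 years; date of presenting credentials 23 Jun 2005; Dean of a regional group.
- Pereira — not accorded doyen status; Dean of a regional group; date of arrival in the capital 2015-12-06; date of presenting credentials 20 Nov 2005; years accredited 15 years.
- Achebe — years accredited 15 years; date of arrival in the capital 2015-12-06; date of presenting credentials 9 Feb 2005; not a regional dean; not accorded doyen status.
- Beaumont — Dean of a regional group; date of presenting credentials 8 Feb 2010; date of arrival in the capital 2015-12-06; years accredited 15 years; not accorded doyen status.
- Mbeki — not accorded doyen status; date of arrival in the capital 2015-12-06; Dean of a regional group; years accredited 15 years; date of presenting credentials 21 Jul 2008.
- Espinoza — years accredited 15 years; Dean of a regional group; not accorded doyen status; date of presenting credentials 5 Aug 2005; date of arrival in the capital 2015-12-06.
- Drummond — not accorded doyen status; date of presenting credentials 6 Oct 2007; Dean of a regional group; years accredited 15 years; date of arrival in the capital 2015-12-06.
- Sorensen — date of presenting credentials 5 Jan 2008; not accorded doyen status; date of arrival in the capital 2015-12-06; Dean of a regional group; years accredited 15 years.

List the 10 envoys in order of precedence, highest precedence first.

By the first rule: Nakamura (accorded doyen status); then Achebe, Espinoza, Pereira, Lund, Dimitriou, Drummond, Sorensen, Mbeki and Beaumont (each not accorded doyen status).
Achebe, Espinoza, Pereira, Lund, Dimitriou, Drummond, Sorensen, Mbeki and Beaumont all have years accredited 15 years, so the next rule applies.
Achebe, Espinoza, Pereira, Lund, Dimitriou, Drummond, Sorensen, Mbeki and Beaumont all have date of arrival in the capital 2015-12-06, so the next rule applies.
Among Achebe, Espinoza, Pereira, Lund, Dimitriou, Drummond, Sorensen, Mbeki and Beaumont, by date of presenting credentials (earlier first): Achebe (9 Feb 2005) before Espinoza (5 Aug 2005) before Pereira (20 Nov 2005) before Lund (19 May 2007) before Dimitriou (4 Jun 2007) before Drummond (6 Oct 2007) before Sorensen (5 Jan 2008) before Mbeki (21 Jul 2008) before Beaumont (8 Feb 2010).
Full order: Nakamura, Achebe, Espinoza, Pereira, Lund, Dimitriou, Drummond, Sorensen, Mbeki, Beaumont.

Nakamura, Achebe, Espinoza, Pereira, Lund, Dimitriou, Drummond, Sorensen, Mbeki, Beaumont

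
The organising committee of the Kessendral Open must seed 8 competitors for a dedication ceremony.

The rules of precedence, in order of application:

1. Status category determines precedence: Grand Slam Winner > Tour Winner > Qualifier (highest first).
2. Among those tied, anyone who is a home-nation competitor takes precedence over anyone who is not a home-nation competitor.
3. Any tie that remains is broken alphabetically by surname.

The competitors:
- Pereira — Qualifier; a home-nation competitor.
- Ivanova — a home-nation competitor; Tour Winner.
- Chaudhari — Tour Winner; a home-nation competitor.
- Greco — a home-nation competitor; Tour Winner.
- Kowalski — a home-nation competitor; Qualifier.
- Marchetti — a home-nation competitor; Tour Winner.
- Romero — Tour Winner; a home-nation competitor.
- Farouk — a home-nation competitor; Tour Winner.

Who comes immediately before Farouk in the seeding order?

By status category: Chaudhari, Farouk, Greco, Ivanova, Marchetti and Romero (Tour Winner); then Kowalski and Pereira (Qualifier).
Chaudhari, Farouk, Greco, Ivanova, Marchetti and Romero are each a home-nation competitor, so the next rule applies.
Among Chaudhari, Farouk, Greco, Ivanova, Marchetti and Romero, alphabetically by surname: Chaudhari before Farouk before Greco before Ivanova before Marchetti before Romero.
Kowalski and Pereira are each a home-nation competitor, so the next rule applies.
Among Kowalski and Pereira, alphabetically by surname: Kowalski before Pereira.
Order: Chaudhari, Farouk, Greco, Ivanova, Marchetti, Romero, Kowalski, Pereira.

Chaudhari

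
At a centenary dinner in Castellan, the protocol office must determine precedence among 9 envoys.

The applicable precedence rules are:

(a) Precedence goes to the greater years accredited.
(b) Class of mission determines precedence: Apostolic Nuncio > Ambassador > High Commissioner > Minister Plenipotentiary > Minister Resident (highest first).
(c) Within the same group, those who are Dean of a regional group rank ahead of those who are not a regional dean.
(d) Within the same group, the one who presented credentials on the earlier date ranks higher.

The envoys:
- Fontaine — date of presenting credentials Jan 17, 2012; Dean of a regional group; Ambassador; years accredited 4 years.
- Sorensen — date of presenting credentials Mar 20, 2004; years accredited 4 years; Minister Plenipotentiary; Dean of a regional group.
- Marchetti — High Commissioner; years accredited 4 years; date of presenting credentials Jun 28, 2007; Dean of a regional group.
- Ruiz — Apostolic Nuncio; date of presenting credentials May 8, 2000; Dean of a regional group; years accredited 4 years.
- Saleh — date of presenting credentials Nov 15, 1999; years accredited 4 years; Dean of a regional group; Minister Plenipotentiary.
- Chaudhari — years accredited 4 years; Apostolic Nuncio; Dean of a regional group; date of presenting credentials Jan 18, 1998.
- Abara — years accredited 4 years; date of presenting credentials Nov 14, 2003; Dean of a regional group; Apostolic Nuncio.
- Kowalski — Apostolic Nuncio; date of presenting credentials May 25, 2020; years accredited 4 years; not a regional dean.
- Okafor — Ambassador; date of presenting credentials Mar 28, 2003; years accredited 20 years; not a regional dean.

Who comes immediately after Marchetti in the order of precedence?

By years accredited (higher first): Okafor (20 years); then Chaudhari, Ruiz, Abara, Kowalski, Fontaine, Marchetti, Saleh and Sorensen (each 4 years).
Among Chaudhari, Ruiz, Abara, Kowalski, Fontaine, Marchetti, Saleh and Sorensen, by class of mission: Chaudhari, Ruiz, Abara and Kowalski (Apostolic Nuncio) before Fontaine (Ambassador) before Marchetti (High Commissioner) before Saleh and Sorensen (Minister Plenipotentiary).
Among Chaudhari, Ruiz, Abara and Kowalski, Dean of a regional group before not a regional dean: Chaudhari, Ruiz and Abara (Dean of a regional group) before Kowalski (not a regional dean).
Among Chaudhari, Ruiz and Abara, by date of presenting credentials (earlier first): Chaudhari (Jan 18, 1998) before Ruiz (May 8, 2000) before Abara (Nov 14, 2003).
Saleh and Sorensen are each Dean of a regional group, so the next rule applies.
Among Saleh and Sorensen, by date of presenting credentials (earlier first): Saleh (Nov 15, 1999) before Sorensen (Mar 20, 2004).
Order: Okafor, Chaudhari, Ruiz, Abara, Kowalski, Fontaine, Marchetti, Saleh, Sorensen.

Saleh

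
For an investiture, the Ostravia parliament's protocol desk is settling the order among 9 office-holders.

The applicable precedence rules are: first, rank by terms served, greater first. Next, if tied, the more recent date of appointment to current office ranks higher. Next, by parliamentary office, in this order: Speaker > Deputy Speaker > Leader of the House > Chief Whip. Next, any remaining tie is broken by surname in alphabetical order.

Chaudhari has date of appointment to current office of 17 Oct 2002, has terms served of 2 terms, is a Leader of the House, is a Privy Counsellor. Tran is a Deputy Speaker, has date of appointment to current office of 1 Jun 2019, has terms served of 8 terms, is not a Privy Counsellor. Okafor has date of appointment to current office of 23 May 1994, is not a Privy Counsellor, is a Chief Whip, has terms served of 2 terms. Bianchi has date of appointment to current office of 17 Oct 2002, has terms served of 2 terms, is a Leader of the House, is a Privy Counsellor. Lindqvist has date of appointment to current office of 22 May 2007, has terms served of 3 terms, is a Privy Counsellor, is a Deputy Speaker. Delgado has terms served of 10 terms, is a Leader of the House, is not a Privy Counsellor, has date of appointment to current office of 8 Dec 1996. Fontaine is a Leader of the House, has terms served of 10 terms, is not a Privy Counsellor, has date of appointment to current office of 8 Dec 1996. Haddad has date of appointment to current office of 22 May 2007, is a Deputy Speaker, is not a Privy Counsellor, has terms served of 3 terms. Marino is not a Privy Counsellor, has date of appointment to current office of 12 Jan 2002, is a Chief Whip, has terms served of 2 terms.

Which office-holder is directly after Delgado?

By terms served (higher first): Delgado and Fontaine (both 10 terms); then Tran (8 terms); then Haddad and Lindqvist (both 3 terms); then Bianchi, Chaudhari, Marino and Okafor (each 2 terms).
Delgado and Fontaine both have date of appointment to current office 8 Dec 1996, so the next rule applies.
Delgado and Fontaine are each Leader of the House, so the next rule applies.
Among Delgado and Fontaine, alphabetically by surname: Delgado before Fontaine.
Haddad and Lindqvist both have date of appointment to current office 22 May 2007, so the next rule applies.
Haddad and Lindqvist are each Deputy Speaker, so the next rule applies.
Among Haddad and Lindqvist, alphabetically by surname: Haddad before Lindqvist.
Among Bianchi, Chaudhari, Marino and Okafor, by date of appointment to current office (later first): Bianchi and Chaudhari (17 Oct 2002) before Marino (12 Jan 2002) before Okafor (23 May 1994).
Bianchi and Chaudhari are each Leader of the House, so the next rule applies.
Among Bianchi and Chaudhari, alphabetically by surname: Bianchi before Chaudhari.
Order: Delgado, Fontaine, Tran, Haddad, Lindqvist, Bianchi, Chaudhari, Marino, Okafor.

Fontaine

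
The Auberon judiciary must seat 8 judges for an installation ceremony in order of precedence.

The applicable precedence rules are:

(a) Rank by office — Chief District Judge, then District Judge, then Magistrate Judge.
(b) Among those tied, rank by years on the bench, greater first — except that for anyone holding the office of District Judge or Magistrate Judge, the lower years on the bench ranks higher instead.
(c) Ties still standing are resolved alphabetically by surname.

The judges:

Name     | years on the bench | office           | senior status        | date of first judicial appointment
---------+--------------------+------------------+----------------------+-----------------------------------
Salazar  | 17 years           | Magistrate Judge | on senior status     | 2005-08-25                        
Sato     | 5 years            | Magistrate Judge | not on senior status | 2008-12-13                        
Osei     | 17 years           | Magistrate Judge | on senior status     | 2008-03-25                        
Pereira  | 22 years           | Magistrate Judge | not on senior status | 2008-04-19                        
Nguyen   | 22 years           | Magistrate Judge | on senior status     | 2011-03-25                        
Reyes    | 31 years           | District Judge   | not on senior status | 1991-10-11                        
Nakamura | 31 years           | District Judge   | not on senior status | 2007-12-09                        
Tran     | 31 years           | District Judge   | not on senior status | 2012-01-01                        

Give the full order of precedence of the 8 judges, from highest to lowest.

Nakamura, Reyes, Tran, Sato, Osei, Salazar, Nguyen, Pereira

By office: Nakamura, Reyes and Tran (District Judge); then Sato, Osei, Salazar, Nguyen and Pereira (Magistrate Judge).
Nakamura, Reyes and Tran all have years on the bench 31 years, so the next rule applies.
Among Nakamura, Reyes and Tran, alphabetically by surname: Nakamura before Reyes before Tran.
Among Sato, Osei, Salazar, Nguyen and Pereira, by years on the bench (lower first) (reversed rule for this group): Sato (5 years) before Osei and Salazar (17 years) before Nguyen and Pereira (22 years).
Among Osei and Salazar, alphabetically by surname: Osei before Salazar.
Among Nguyen and Pereira, alphabetically by surname: Nguyen before Pereira.
Full order: Nakamura, Reyes, Tran, Sato, Osei, Salazar, Nguyen, Pereira.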